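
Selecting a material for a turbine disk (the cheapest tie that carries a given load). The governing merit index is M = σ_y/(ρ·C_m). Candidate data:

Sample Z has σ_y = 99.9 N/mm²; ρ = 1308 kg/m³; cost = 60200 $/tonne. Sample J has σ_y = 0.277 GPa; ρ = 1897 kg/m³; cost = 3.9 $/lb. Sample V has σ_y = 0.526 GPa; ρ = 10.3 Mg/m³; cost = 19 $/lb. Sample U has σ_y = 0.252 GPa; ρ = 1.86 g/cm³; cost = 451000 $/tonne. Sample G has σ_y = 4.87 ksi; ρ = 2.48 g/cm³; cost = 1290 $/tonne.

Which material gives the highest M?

Convert each candidate to consistent units, then evaluate M:
  sample Z: σ_y = 99.90 MPa, ρ = 1308 kg/m³, cost = 60.20 $/kg
  sample J: σ_y = 277.0 MPa, ρ = 1897 kg/m³, cost = 8.598 $/kg
  sample V: σ_y = 526.0 MPa, ρ = 10300 kg/m³, cost = 41.89 $/kg
  sample U: σ_y = 252.0 MPa, ρ = 1860 kg/m³, cost = 451.0 $/kg
  sample G: σ_y = 33.58 MPa, ρ = 2480 kg/m³, cost = 1.290 $/kg
  sample J: M = 17.0 kN·m per $
  sample G: M = 10.5 kN·m per $
  sample Z: M = 1.27 kN·m per $
  sample V: M = 1.22 kN·m per $
  sample U: M = 0.300 kN·m per $
Highest index: sample J.

sample J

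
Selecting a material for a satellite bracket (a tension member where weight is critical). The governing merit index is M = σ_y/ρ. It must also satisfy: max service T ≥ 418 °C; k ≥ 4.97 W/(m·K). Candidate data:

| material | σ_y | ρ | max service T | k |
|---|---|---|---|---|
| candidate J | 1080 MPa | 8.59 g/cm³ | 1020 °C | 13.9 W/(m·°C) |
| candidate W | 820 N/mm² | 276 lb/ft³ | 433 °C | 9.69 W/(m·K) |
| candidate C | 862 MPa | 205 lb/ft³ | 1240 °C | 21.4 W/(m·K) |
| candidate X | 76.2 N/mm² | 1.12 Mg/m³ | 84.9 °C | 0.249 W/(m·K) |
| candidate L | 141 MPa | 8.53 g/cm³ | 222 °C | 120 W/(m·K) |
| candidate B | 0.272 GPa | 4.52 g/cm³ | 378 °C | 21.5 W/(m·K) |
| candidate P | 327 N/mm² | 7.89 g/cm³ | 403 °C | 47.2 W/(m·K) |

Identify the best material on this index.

Screen on constraints: max service T ≥ 418 °C; k ≥ 4.97 W/(m·K). Survivors: candidate J, candidate W, candidate C.
Normalizing units and computing the index:
  candidate J: σ_y = 1080 MPa, ρ = 8590 kg/m³
  candidate W: σ_y = 820.0 MPa, ρ = 4421 kg/m³
  candidate C: σ_y = 862.0 MPa, ρ = 3284 kg/m³
  candidate C: M = 263 kN·m/kg
  candidate W: M = 185 kN·m/kg
  candidate J: M = 126 kN·m/kg
Candidate C has the largest M.

candidate C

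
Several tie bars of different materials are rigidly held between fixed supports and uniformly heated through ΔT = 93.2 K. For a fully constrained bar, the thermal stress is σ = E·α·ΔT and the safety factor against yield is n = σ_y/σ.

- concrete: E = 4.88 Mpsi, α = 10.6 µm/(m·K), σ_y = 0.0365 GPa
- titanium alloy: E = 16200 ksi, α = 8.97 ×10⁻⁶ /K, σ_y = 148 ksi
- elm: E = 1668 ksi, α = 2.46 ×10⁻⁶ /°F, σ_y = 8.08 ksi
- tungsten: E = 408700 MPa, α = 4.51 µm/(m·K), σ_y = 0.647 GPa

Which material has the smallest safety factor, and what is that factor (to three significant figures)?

concrete, n = 1.10

Converting E to GPa, α to ×10⁻⁶/K, σ_y to MPa, then σ and n for each:
  concrete: E = 33.65, α = 10.6, σ_y = 36.50 → σ = 33.2 MPa, n = 1.10
  titanium alloy: E = 111.7, α = 8.97, σ_y = 1020 → σ = 93.4 MPa, n = 10.9
  elm: E = 11.50, α = 4.43, σ_y = 55.71 → σ = 4.75 MPa, n = 11.7
  tungsten: E = 408.7, α = 4.51, σ_y = 647.0 → σ = 172 MPa, n = 3.77
The minimum is concrete at n = 1.10.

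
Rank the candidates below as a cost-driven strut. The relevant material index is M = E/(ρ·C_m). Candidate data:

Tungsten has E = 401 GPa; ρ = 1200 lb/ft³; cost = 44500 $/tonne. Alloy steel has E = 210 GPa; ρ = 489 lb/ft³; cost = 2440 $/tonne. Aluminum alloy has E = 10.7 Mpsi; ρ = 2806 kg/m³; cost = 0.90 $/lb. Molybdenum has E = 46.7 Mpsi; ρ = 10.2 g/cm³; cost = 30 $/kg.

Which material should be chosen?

aluminum alloy

Convert each candidate to consistent units, then evaluate M:
  tungsten: E = 401.0 GPa, ρ = 19220 kg/m³, cost = 44.50 $/kg
  alloy steel: E = 210.0 GPa, ρ = 7833 kg/m³, cost = 2.440 $/kg
  aluminum alloy: E = 73.77 GPa, ρ = 2806 kg/m³, cost = 1.984 $/kg
  molybdenum: E = 322.0 GPa, ρ = 10200 kg/m³, cost = 30.00 $/kg
  aluminum alloy: M = 13.3 MN·m per $
  alloy steel: M = 11.0 MN·m per $
  molybdenum: M = 1.05 MN·m per $
  tungsten: M = 0.469 MN·m per $
Highest index: aluminum alloy.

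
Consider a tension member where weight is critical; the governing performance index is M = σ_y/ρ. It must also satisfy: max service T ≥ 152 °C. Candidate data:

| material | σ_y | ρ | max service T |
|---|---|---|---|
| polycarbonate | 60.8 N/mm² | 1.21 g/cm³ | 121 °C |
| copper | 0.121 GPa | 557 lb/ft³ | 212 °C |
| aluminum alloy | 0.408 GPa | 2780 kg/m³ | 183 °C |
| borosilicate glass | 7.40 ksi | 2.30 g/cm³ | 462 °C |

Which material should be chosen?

aluminum alloy

Screen on constraints: max service T ≥ 152 °C. Survivors: copper, aluminum alloy, borosilicate glass.
In SI units:
  copper: σ_y = 121.0 MPa, ρ = 8922 kg/m³
  aluminum alloy: σ_y = 408.0 MPa, ρ = 2780 kg/m³
  borosilicate glass: σ_y = 51.02 MPa, ρ = 2300 kg/m³
  aluminum alloy: M = 147 kN·m/kg
  borosilicate glass: M = 22.2 kN·m/kg
  copper: M = 13.6 kN·m/kg
Aluminum alloy has the largest M.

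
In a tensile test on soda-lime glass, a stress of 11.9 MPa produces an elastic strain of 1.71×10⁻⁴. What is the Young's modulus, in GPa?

E = σ/ε = 11.9 MPa / 1.71×10⁻⁴ = 69590 MPa = 69.6 GPa.

69.6 GPa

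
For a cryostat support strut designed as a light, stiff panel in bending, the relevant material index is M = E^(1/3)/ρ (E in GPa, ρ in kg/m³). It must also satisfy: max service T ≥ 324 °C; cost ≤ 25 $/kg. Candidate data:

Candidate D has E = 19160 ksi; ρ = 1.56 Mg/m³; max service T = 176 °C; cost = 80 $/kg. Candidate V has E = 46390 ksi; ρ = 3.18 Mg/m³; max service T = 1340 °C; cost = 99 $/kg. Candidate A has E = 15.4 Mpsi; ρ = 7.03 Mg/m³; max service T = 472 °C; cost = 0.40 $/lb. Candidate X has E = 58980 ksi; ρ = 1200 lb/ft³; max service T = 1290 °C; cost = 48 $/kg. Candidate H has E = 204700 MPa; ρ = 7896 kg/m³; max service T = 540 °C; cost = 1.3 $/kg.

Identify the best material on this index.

candidate H

Screen on constraints: max service T ≥ 324 °C; cost ≤ 25 $/kg. Survivors: candidate A, candidate H.
Normalizing units and computing the index:
  candidate A: E = 106.2 GPa, ρ = 7030 kg/m³
  candidate H: E = 204.7 GPa, ρ = 7896 kg/m³
  candidate H: M = 0.746×10⁻³
  candidate A: M = 0.674×10⁻³
Candidate H ranks first.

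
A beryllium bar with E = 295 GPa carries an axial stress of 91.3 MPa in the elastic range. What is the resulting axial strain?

ε = σ/E = 91.3 / 295000 = 3.09×10⁻⁴.

3.09×10⁻⁴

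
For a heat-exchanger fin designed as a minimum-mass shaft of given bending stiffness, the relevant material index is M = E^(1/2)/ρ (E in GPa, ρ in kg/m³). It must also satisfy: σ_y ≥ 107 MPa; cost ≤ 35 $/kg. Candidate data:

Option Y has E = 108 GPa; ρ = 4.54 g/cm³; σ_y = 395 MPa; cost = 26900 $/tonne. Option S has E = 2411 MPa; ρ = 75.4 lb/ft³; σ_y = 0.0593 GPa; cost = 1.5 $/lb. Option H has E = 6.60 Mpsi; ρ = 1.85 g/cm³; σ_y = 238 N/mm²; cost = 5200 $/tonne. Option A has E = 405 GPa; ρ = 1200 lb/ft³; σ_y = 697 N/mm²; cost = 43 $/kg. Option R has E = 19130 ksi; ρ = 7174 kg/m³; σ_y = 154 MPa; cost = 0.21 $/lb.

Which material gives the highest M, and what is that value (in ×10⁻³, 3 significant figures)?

Screen on constraints: σ_y ≥ 107 MPa; cost ≤ 35 $/kg. Survivors: option Y, option H, option R.
Normalizing units and computing the index:
  option Y: E = 108.0 GPa, ρ = 4540 kg/m³
  option H: E = 45.51 GPa, ρ = 1850 kg/m³
  option R: E = 131.9 GPa, ρ = 7174 kg/m³
  option H: M = 3.65×10⁻³
  option Y: M = 2.29×10⁻³
  option R: M = 1.60×10⁻³
The maximum is for option H.

option H, M = 3.65×10⁻³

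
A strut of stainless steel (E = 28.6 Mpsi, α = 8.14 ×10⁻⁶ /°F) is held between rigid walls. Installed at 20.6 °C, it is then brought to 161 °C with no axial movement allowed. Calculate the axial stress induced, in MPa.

E = 28.6 Mpsi = 197.2 GPa.
α = 8.14×10⁻⁶/°F × 9/5 = 14.7×10⁻⁶/K.
ΔT = 140.4 K. Constrained thermal stress σ = E·α·ΔT = 197.2×10³ MPa × 14.7×10⁻⁶ × 140.4 = 406 MPa (compressive).

406 MPa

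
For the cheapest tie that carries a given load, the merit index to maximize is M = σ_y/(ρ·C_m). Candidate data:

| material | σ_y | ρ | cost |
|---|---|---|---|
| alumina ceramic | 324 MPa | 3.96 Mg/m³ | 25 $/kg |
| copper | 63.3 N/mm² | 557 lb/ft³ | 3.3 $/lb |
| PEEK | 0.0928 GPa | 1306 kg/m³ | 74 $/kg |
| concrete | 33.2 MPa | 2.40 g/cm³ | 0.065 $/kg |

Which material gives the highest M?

concrete

Normalizing units and computing the index:
  alumina ceramic: σ_y = 324.0 MPa, ρ = 3960 kg/m³, cost = 25.00 $/kg
  copper: σ_y = 63.30 MPa, ρ = 8922 kg/m³, cost = 7.275 $/kg
  PEEK: σ_y = 92.80 MPa, ρ = 1306 kg/m³, cost = 74.00 $/kg
  concrete: σ_y = 33.20 MPa, ρ = 2400 kg/m³, cost = 0.06500 $/kg
  concrete: M = 213 kN·m per $
  alumina ceramic: M = 3.27 kN·m per $
  copper: M = 0.975 kN·m per $
  PEEK: M = 0.960 kN·m per $
The maximum is for concrete.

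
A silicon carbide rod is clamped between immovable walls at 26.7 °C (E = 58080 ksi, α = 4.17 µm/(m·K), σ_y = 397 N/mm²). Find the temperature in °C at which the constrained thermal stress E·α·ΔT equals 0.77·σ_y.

E = 58080 ksi = 400.4 GPa.
σ_y = 397 N/mm² = 397.0 MPa.
E·α·ΔT = 305.7 MPa ⇒ ΔT = 305.7 / (400.4×10³ × 4.17×10⁻⁶) = 183.1 K.
T = 26.7 + 183.1 = 209.8 °C.

210 °C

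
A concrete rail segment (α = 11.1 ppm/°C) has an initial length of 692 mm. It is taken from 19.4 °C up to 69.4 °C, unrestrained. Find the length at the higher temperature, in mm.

692.38 mm

ΔT = 69.4 − 19.4 = 50.00 K.
ΔL = α·L₀·ΔT = 11.1×10⁻⁶ × 692 mm × 50.00 K = 0.384 mm.
L = L₀ + ΔL = 692 + 0.384 = 692.38 mm.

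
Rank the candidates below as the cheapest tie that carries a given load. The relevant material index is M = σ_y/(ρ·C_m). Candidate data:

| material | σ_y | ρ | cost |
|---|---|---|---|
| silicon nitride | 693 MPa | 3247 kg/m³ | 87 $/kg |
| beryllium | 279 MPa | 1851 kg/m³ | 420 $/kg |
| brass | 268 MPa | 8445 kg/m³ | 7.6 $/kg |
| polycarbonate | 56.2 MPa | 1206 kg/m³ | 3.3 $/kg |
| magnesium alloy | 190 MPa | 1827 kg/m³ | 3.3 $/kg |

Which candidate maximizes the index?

Evaluate M for each candidate:
  magnesium alloy: M = 31.5 kN·m per $
  polycarbonate: M = 14.1 kN·m per $
  brass: M = 4.18 kN·m per $
  silicon nitride: M = 2.45 kN·m per $
  beryllium: M = 0.359 kN·m per $
The maximum is for magnesium alloy.

magnesium alloy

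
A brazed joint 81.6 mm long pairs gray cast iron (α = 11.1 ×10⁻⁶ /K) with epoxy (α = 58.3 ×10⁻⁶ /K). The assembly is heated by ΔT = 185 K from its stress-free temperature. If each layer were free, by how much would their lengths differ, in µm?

713 µm

Δα = |11.1 − 58.3|×10⁻⁶/K = 47.2×10⁻⁶/K.
ΔL_mismatch = Δα·L·ΔT = 47.2×10⁻⁶ × 81.6 mm × 185.0 K = 713 µm.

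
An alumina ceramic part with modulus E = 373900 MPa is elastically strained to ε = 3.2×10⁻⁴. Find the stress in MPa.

E = 373900 MPa = 373.9 GPa.
σ = E·ε = 373900 MPa × 3.2×10⁻⁴ = 120 MPa.

120 MPa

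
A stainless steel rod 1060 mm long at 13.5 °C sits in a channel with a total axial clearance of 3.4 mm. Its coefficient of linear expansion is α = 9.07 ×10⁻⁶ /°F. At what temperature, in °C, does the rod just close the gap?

α = 9.07×10⁻⁶/°F × 9/5 = 16.3×10⁻⁶/K.
α·L₀·ΔT = 3.4 mm ⇒ ΔT = 3.4 / (16.3×10⁻⁶ × 1060.0) = 196.5 K.
T = 13.5 + 196.5 = 210.0 °C.

210 °C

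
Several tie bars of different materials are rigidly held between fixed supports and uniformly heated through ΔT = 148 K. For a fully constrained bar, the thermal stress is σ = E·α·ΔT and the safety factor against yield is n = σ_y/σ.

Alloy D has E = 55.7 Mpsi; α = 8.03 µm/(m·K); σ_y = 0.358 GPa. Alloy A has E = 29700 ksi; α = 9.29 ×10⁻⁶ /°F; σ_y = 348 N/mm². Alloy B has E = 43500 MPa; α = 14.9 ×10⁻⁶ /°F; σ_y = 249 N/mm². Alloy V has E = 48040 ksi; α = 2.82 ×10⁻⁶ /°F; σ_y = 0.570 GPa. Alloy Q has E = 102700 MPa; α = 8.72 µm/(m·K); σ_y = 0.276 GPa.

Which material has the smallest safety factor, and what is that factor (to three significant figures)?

Converting E to GPa, α to ×10⁻⁶/K, σ_y to MPa, then σ and n for each:
  alloy D: E = 384.0, α = 8.03, σ_y = 358.0 → σ = 456 MPa, n = 0.784
  alloy A: E = 204.8, α = 16.7, σ_y = 348.0 → σ = 507 MPa, n = 0.687
  alloy B: E = 43.50, α = 26.8, σ_y = 249.0 → σ = 173 MPa, n = 1.44
  alloy V: E = 331.2, α = 5.08, σ_y = 570.0 → σ = 249 MPa, n = 2.29
  alloy Q: E = 102.7, α = 8.72, σ_y = 276.0 → σ = 133 MPa, n = 2.08
The minimum is alloy A at n = 0.687.

alloy A, n = 0.687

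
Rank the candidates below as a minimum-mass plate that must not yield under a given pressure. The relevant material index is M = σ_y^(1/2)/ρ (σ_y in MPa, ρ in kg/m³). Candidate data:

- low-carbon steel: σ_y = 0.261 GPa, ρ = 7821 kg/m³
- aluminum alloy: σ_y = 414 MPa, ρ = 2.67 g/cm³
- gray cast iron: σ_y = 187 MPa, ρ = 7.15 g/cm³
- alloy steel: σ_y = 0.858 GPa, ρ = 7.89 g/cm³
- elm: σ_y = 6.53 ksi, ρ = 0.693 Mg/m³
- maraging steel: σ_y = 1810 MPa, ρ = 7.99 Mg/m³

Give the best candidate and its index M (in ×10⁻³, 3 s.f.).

elm, M = 9.68×10⁻³

Putting every candidate on a common basis:
  low-carbon steel: σ_y = 261.0 MPa, ρ = 7821 kg/m³
  aluminum alloy: σ_y = 414.0 MPa, ρ = 2670 kg/m³
  gray cast iron: σ_y = 187.0 MPa, ρ = 7150 kg/m³
  alloy steel: σ_y = 858.0 MPa, ρ = 7890 kg/m³
  elm: σ_y = 45.02 MPa, ρ = 693.0 kg/m³
  maraging steel: σ_y = 1810 MPa, ρ = 7990 kg/m³
  elm: M = 9.68×10⁻³
  aluminum alloy: M = 7.62×10⁻³
  maraging steel: M = 5.32×10⁻³
  alloy steel: M = 3.71×10⁻³
  low-carbon steel: M = 2.07×10⁻³
  gray cast iron: M = 1.91×10⁻³
Elm ranks first.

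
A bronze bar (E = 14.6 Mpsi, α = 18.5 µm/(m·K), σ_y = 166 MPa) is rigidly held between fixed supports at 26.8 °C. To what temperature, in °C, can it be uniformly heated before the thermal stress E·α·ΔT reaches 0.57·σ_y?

77.6 °C

E = 14.6 Mpsi = 100.7 GPa.
E·α·ΔT = 94.62 MPa ⇒ ΔT = 94.62 / (100.7×10³ × 18.5×10⁻⁶) = 50.81 K.
T = 26.8 + 50.81 = 77.61 °C.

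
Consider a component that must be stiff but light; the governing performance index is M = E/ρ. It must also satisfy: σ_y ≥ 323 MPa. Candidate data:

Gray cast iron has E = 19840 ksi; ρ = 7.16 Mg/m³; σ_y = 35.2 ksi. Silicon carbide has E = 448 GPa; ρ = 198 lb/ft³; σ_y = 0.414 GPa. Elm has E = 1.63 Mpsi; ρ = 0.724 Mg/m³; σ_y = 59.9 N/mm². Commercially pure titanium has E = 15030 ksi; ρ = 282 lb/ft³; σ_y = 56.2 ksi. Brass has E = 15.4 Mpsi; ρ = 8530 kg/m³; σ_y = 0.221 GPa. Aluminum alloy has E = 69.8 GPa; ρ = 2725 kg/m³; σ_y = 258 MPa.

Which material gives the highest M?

Screen on constraints: σ_y ≥ 323 MPa. Survivors: silicon carbide, commercially pure titanium.
Convert each candidate to consistent units, then evaluate M:
  silicon carbide: E = 448.0 GPa, ρ = 3172 kg/m³
  commercially pure titanium: E = 103.6 GPa, ρ = 4517 kg/m³
  silicon carbide: M = 141 MN·m/kg
  commercially pure titanium: M = 22.9 MN·m/kg
Silicon carbide has the largest M.

silicon carbide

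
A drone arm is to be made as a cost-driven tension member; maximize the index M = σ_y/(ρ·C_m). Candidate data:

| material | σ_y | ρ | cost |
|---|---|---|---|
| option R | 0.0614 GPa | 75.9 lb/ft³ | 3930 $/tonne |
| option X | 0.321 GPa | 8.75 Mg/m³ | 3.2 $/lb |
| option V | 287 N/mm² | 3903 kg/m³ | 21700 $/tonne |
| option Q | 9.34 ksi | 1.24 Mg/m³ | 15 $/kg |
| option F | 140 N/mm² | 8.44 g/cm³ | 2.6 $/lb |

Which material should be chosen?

Normalizing units and computing the index:
  option R: σ_y = 61.40 MPa, ρ = 1216 kg/m³, cost = 3.930 $/kg
  option X: σ_y = 321.0 MPa, ρ = 8750 kg/m³, cost = 7.055 $/kg
  option V: σ_y = 287.0 MPa, ρ = 3903 kg/m³, cost = 21.70 $/kg
  option Q: σ_y = 64.40 MPa, ρ = 1240 kg/m³, cost = 15.00 $/kg
  option F: σ_y = 140.0 MPa, ρ = 8440 kg/m³, cost = 5.732 $/kg
  option R: M = 12.9 kN·m per $
  option X: M = 5.20 kN·m per $
  option Q: M = 3.46 kN·m per $
  option V: M = 3.39 kN·m per $
  option F: M = 2.89 kN·m per $
Option R has the largest M.

option R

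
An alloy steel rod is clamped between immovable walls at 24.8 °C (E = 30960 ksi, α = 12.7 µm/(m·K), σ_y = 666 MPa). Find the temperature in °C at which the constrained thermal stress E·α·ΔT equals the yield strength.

270 °C

E = 30960 ksi = 213.5 GPa.
E·α·ΔT = 666.0 MPa ⇒ ΔT = 666.0 / (213.5×10³ × 12.7×10⁻⁶) = 245.7 K.
T = 24.8 + 245.7 = 270.5 °C.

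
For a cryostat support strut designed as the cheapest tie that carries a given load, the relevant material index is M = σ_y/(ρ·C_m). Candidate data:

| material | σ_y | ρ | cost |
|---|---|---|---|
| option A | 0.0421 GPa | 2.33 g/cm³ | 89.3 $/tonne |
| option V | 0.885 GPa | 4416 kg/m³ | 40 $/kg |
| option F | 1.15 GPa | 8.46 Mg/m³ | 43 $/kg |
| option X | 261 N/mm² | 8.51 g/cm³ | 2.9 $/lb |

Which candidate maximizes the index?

In SI units:
  option A: σ_y = 42.10 MPa, ρ = 2330 kg/m³, cost = 0.08930 $/kg
  option V: σ_y = 885.0 MPa, ρ = 4416 kg/m³, cost = 40.00 $/kg
  option F: σ_y = 1150 MPa, ρ = 8460 kg/m³, cost = 43.00 $/kg
  option X: σ_y = 261.0 MPa, ρ = 8510 kg/m³, cost = 6.393 $/kg
  option A: M = 202 kN·m per $
  option V: M = 5.01 kN·m per $
  option X: M = 4.80 kN·m per $
  option F: M = 3.16 kN·m per $
Option A has the largest M.

option A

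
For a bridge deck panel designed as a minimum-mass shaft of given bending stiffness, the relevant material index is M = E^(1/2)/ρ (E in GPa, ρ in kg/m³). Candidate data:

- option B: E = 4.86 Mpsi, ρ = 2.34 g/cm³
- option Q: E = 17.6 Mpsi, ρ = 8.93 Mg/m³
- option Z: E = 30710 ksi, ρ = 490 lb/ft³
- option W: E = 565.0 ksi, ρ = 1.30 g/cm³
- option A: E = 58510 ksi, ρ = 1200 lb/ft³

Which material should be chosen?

option B

In SI units:
  option B: E = 33.51 GPa, ρ = 2340 kg/m³
  option Q: E = 121.3 GPa, ρ = 8930 kg/m³
  option Z: E = 211.7 GPa, ρ = 7849 kg/m³
  option W: E = 3.896 GPa, ρ = 1300 kg/m³
  option A: E = 403.4 GPa, ρ = 19220 kg/m³
  option B: M = 2.47×10⁻³
  option Z: M = 1.85×10⁻³
  option W: M = 1.52×10⁻³
  option Q: M = 1.23×10⁻³
  option A: M = 1.04×10⁻³
Option B ranks first.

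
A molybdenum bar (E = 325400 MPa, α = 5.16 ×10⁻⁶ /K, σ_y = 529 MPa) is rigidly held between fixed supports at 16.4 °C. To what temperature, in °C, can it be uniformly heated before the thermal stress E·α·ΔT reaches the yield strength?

331 °C

E = 325400 MPa = 325.4 GPa.
E·α·ΔT = 529.0 MPa ⇒ ΔT = 529.0 / (325.4×10³ × 5.16×10⁻⁶) = 315.1 K.
T = 16.4 + 315.1 = 331.5 °C.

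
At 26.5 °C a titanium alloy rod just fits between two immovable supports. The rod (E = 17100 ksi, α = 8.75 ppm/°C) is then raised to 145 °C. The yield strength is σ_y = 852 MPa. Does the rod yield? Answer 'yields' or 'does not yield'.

does not yield

E = 17100 ksi = 117.9 GPa.
ΔT = 118.5 K. Constrained thermal stress σ = E·α·ΔT = 117.9×10³ MPa × 8.75×10⁻⁶ × 118.5 = 122 MPa (compressive).
Compare to σ_y = 852 MPa: σ < σ_y, so it does not yield.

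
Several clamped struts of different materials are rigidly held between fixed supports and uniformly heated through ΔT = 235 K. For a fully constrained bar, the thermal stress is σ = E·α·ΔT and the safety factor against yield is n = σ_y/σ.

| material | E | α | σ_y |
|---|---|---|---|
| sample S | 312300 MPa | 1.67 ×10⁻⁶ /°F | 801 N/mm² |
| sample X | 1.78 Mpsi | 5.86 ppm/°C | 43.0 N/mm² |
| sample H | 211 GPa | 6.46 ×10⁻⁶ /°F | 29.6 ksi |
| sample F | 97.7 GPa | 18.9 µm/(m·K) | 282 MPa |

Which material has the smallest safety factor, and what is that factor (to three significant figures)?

Converting E to GPa, α to ×10⁻⁶/K, σ_y to MPa, then σ and n for each:
  sample S: E = 312.3, α = 3.01, σ_y = 801.0 → σ = 221 MPa, n = 3.63
  sample X: E = 12.27, α = 5.86, σ_y = 43.00 → σ = 16.9 MPa, n = 2.54
  sample H: E = 211.0, α = 11.6, σ_y = 204.1 → σ = 577 MPa, n = 0.354
  sample F: E = 97.70, α = 18.9, σ_y = 282.0 → σ = 434 MPa, n = 0.650
Smallest n: sample H with n = 0.354.

sample H, n = 0.354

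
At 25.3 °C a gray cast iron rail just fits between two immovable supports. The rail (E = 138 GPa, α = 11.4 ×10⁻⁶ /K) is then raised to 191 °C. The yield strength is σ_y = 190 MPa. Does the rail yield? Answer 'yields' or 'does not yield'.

ΔT = 165.7 K. Constrained thermal stress σ = E·α·ΔT = 138.0×10³ MPa × 11.4×10⁻⁶ × 165.7 = 261 MPa (compressive).
Compare to σ_y = 190 MPa: σ ≥ σ_y, so it yields.

yields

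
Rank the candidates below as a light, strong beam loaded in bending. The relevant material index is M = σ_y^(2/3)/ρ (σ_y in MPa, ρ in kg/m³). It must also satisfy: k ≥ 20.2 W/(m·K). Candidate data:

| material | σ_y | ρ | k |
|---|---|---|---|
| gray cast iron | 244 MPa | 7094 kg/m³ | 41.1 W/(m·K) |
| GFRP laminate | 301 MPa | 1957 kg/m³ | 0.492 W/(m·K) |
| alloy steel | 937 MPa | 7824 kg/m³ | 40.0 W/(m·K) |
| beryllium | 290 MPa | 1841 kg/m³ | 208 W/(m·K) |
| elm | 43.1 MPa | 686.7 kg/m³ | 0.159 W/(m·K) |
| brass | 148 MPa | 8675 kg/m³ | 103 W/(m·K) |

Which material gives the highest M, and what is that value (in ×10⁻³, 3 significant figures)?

beryllium, M = 23.8×10⁻³

Screen on constraints: k ≥ 20.2 W/(m·K). Survivors: gray cast iron, alloy steel, beryllium, brass.
Evaluate M for each candidate:
  beryllium: M = 23.8×10⁻³
  alloy steel: M = 12.2×10⁻³
  gray cast iron: M = 5.50×10⁻³
  brass: M = 3.23×10⁻³
Beryllium ranks first.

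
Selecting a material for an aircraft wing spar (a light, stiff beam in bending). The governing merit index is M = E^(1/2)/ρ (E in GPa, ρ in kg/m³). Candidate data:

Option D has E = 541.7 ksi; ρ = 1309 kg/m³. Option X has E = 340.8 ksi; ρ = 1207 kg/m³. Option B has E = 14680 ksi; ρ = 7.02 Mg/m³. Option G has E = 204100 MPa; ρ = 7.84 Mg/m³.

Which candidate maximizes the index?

option G

Putting every candidate on a common basis:
  option D: E = 3.735 GPa, ρ = 1309 kg/m³
  option X: E = 2.350 GPa, ρ = 1207 kg/m³
  option B: E = 101.2 GPa, ρ = 7020 kg/m³
  option G: E = 204.1 GPa, ρ = 7840 kg/m³
  option G: M = 1.82×10⁻³
  option D: M = 1.48×10⁻³
  option B: M = 1.43×10⁻³
  option X: M = 1.27×10⁻³
Option G has the largest M.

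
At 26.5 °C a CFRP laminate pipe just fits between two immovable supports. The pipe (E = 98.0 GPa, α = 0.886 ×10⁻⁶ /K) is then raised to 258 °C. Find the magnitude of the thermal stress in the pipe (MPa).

ΔT = 231.5 K. Constrained thermal stress σ = E·α·ΔT = 98.00×10³ MPa × 0.886×10⁻⁶ × 231.5 = 20.1 MPa (compressive).

20.1 MPa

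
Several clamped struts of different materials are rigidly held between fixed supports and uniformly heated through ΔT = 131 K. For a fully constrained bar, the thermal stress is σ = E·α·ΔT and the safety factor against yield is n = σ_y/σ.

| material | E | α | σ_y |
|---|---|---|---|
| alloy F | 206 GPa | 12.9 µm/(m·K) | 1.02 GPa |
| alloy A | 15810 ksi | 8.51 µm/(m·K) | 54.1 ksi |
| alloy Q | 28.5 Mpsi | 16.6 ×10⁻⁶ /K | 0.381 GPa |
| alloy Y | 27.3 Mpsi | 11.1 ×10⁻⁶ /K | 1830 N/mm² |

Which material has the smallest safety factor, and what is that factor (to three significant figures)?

Per material, after unit conversion:
  alloy F: E = 206.0, α = 12.9, σ_y = 1020 → σ = 348 MPa, n = 2.93
  alloy A: E = 109.0, α = 8.51, σ_y = 373.0 → σ = 122 MPa, n = 3.07
  alloy Q: E = 196.5, α = 16.6, σ_y = 381.0 → σ = 427 MPa, n = 0.892
  alloy Y: E = 188.2, α = 11.1, σ_y = 1830 → σ = 274 MPa, n = 6.69
Alloy Q has the lowest safety factor, n = 0.892.

alloy Q, n = 0.892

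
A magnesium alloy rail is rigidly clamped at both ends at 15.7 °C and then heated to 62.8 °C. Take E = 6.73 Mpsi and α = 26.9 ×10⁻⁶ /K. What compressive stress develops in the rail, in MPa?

E = 6.73 Mpsi = 46.40 GPa.
ΔT = 47.10 K. Constrained thermal stress σ = E·α·ΔT = 46.40×10³ MPa × 26.9×10⁻⁶ × 47.10 = 58.8 MPa (compressive).

58.8 MPa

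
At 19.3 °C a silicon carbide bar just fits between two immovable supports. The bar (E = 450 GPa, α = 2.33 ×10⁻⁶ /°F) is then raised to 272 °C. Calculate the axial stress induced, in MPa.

α = 2.33×10⁻⁶/°F × 9/5 = 4.19×10⁻⁶/K.
ΔT = 252.7 K. Constrained thermal stress σ = E·α·ΔT = 450.0×10³ MPa × 4.19×10⁻⁶ × 252.7 = 477 MPa (compressive).

477 MPa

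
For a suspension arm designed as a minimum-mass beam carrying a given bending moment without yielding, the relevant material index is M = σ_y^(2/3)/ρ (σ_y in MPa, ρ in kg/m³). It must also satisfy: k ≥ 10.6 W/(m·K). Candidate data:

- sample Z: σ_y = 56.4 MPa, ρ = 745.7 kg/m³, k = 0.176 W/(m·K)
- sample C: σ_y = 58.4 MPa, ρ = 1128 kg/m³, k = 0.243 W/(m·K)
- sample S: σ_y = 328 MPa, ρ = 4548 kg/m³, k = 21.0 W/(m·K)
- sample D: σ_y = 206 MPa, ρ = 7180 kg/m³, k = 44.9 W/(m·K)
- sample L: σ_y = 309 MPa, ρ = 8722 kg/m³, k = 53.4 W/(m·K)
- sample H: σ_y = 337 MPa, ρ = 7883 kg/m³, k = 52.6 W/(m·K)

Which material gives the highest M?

Screen on constraints: k ≥ 10.6 W/(m·K). Survivors: sample S, sample D, sample L, sample H.
Evaluate M for each candidate:
  sample S: M = 10.5×10⁻³
  sample H: M = 6.14×10⁻³
  sample L: M = 5.24×10⁻³
  sample D: M = 4.86×10⁻³
Sample S has the largest M.

sample S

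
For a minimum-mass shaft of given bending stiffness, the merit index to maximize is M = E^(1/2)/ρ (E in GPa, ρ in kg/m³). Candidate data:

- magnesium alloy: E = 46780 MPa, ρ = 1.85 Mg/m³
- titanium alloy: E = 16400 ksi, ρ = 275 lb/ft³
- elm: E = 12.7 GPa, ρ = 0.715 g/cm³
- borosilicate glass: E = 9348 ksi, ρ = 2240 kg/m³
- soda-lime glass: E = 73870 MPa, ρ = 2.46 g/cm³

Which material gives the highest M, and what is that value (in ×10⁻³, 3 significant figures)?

elm, M = 4.98×10⁻³

After converting to SI:
  magnesium alloy: E = 46.78 GPa, ρ = 1850 kg/m³
  titanium alloy: E = 113.1 GPa, ρ = 4405 kg/m³
  elm: E = 12.70 GPa, ρ = 715.0 kg/m³
  borosilicate glass: E = 64.45 GPa, ρ = 2240 kg/m³
  soda-lime glass: E = 73.87 GPa, ρ = 2460 kg/m³
  elm: M = 4.98×10⁻³
  magnesium alloy: M = 3.70×10⁻³
  borosilicate glass: M = 3.58×10⁻³
  soda-lime glass: M = 3.49×10⁻³
  titanium alloy: M = 2.41×10⁻³
Elm ranks first.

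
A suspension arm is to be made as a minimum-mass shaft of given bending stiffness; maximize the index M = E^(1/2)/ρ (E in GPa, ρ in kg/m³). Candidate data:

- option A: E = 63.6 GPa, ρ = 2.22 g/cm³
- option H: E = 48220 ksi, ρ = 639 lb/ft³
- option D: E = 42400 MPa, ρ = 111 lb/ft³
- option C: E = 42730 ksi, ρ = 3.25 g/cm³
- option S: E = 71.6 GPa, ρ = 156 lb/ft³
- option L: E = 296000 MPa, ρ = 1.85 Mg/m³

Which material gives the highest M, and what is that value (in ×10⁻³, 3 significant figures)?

option L, M = 9.30×10⁻³

In SI units:
  option A: E = 63.60 GPa, ρ = 2220 kg/m³
  option H: E = 332.5 GPa, ρ = 10240 kg/m³
  option D: E = 42.40 GPa, ρ = 1778 kg/m³
  option C: E = 294.6 GPa, ρ = 3250 kg/m³
  option S: E = 71.60 GPa, ρ = 2499 kg/m³
  option L: E = 296.0 GPa, ρ = 1850 kg/m³
  option L: M = 9.30×10⁻³
  option C: M = 5.28×10⁻³
  option D: M = 3.66×10⁻³
  option A: M = 3.59×10⁻³
  option S: M = 3.39×10⁻³
  option H: M = 1.78×10⁻³
Option L has the largest M.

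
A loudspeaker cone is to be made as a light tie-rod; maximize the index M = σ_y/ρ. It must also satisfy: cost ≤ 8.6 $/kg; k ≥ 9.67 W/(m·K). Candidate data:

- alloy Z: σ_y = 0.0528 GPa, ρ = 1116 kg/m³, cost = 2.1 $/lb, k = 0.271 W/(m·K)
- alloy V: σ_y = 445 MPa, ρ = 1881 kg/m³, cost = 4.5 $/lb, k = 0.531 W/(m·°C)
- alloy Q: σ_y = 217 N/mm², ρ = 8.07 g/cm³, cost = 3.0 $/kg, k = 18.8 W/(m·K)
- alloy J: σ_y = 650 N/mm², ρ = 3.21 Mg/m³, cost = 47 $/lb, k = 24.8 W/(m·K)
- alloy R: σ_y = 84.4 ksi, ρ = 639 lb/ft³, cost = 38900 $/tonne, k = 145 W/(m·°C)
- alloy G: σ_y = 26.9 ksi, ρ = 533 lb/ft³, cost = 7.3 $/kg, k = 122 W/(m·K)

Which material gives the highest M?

alloy Q

Screen on constraints: cost ≤ 8.6 $/kg; k ≥ 9.67 W/(m·K). Survivors: alloy Q, alloy G.
In SI units:
  alloy Q: σ_y = 217.0 MPa, ρ = 8070 kg/m³
  alloy G: σ_y = 185.5 MPa, ρ = 8538 kg/m³
  alloy Q: M = 26.9 kN·m/kg
  alloy G: M = 21.7 kN·m/kg
Highest index: alloy Q.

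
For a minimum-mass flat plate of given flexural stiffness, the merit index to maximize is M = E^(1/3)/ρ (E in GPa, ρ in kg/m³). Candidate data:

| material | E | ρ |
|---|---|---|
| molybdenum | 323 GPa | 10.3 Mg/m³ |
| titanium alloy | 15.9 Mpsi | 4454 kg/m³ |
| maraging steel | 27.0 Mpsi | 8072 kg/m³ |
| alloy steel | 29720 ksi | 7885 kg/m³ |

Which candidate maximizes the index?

After converting to SI:
  molybdenum: E = 323.0 GPa, ρ = 10300 kg/m³
  titanium alloy: E = 109.6 GPa, ρ = 4454 kg/m³
  maraging steel: E = 186.2 GPa, ρ = 8072 kg/m³
  alloy steel: E = 204.9 GPa, ρ = 7885 kg/m³
  titanium alloy: M = 1.07×10⁻³
  alloy steel: M = 0.748×10⁻³
  maraging steel: M = 0.707×10⁻³
  molybdenum: M = 0.666×10⁻³
Highest index: titanium alloy.

titanium alloy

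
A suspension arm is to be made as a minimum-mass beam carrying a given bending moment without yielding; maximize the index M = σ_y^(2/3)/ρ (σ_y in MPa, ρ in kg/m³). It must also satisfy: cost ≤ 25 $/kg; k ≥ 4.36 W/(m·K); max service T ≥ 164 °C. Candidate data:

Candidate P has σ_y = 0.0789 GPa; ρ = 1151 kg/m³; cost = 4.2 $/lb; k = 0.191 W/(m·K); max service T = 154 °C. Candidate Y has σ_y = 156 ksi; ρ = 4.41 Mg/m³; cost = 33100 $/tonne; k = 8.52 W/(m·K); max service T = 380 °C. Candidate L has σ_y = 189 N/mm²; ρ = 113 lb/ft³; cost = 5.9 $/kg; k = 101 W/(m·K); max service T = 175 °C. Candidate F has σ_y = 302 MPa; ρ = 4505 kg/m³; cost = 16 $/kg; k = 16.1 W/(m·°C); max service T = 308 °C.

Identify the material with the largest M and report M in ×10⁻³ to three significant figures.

Screen on constraints: cost ≤ 25 $/kg; k ≥ 4.36 W/(m·K); max service T ≥ 164 °C. Survivors: candidate L, candidate F.
Normalizing units and computing the index:
  candidate L: σ_y = 189.0 MPa, ρ = 1810 kg/m³
  candidate F: σ_y = 302.0 MPa, ρ = 4505 kg/m³
  candidate L: M = 18.2×10⁻³
  candidate F: M = 9.99×10⁻³
The maximum is for candidate L.

candidate L, M = 18.2×10⁻³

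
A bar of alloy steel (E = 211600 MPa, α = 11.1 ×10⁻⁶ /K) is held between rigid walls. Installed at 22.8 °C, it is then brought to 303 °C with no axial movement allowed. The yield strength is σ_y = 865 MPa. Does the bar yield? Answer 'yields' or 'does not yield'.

E = 211600 MPa = 211.6 GPa.
ΔT = 280.2 K. Constrained thermal stress σ = E·α·ΔT = 211.6×10³ MPa × 11.1×10⁻⁶ × 280.2 = 658 MPa (compressive).
Compare to σ_y = 865 MPa: σ < σ_y, so it does not yield.

does not yield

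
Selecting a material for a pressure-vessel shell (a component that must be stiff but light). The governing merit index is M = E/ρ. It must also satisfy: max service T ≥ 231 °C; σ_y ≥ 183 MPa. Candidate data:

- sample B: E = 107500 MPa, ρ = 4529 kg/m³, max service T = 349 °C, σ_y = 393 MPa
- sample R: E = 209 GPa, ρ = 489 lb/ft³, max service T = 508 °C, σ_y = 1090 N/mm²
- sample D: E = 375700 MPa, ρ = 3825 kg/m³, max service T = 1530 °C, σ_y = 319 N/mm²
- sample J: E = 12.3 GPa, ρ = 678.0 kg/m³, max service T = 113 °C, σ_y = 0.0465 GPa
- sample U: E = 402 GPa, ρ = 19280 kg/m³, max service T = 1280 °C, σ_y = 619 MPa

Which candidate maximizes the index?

sample D

Screen on constraints: max service T ≥ 231 °C; σ_y ≥ 183 MPa. Survivors: sample B, sample R, sample D, sample U.
In SI units:
  sample B: E = 107.5 GPa, ρ = 4529 kg/m³
  sample R: E = 209.0 GPa, ρ = 7833 kg/m³
  sample D: E = 375.7 GPa, ρ = 3825 kg/m³
  sample U: E = 402.0 GPa, ρ = 19280 kg/m³
  sample D: M = 98.2 MN·m/kg
  sample R: M = 26.7 MN·m/kg
  sample B: M = 23.7 MN·m/kg
  sample U: M = 20.9 MN·m/kg
The maximum is for sample D.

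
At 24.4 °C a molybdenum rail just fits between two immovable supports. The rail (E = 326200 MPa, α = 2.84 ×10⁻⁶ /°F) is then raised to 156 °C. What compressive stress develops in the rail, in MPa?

E = 326200 MPa = 326.2 GPa.
α = 2.84×10⁻⁶/°F × 9/5 = 5.11×10⁻⁶/K.
ΔT = 131.6 K. Constrained thermal stress σ = E·α·ΔT = 326.2×10³ MPa × 5.11×10⁻⁶ × 131.6 = 219 MPa (compressive).

219 MPa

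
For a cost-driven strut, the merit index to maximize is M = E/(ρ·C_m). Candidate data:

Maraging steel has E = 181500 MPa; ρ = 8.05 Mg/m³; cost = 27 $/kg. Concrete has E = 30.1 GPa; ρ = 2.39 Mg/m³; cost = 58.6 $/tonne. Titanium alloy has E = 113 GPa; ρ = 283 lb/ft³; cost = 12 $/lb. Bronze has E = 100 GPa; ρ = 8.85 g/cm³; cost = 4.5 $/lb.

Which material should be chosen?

In SI units:
  maraging steel: E = 181.5 GPa, ρ = 8050 kg/m³, cost = 27.00 $/kg
  concrete: E = 30.10 GPa, ρ = 2390 kg/m³, cost = 0.05860 $/kg
  titanium alloy: E = 113.0 GPa, ρ = 4533 kg/m³, cost = 26.46 $/kg
  bronze: E = 100.0 GPa, ρ = 8850 kg/m³, cost = 9.921 $/kg
  concrete: M = 215 MN·m per $
  bronze: M = 1.14 MN·m per $
  titanium alloy: M = 0.942 MN·m per $
  maraging steel: M = 0.835 MN·m per $
Concrete has the largest M.

concrete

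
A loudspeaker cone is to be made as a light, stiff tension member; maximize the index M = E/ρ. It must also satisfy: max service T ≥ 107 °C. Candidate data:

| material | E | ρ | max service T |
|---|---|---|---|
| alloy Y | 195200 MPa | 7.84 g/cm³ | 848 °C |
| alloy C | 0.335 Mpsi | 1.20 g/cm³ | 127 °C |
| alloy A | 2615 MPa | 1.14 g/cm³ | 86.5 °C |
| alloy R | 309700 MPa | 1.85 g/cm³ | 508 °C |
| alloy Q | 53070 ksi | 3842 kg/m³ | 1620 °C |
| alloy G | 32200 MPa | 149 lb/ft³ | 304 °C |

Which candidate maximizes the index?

alloy R

Screen on constraints: max service T ≥ 107 °C. Survivors: alloy Y, alloy C, alloy R, alloy Q, alloy G.
After converting to SI:
  alloy Y: E = 195.2 GPa, ρ = 7840 kg/m³
  alloy C: E = 2.310 GPa, ρ = 1200 kg/m³
  alloy R: E = 309.7 GPa, ρ = 1850 kg/m³
  alloy Q: E = 365.9 GPa, ρ = 3842 kg/m³
  alloy G: E = 32.20 GPa, ρ = 2387 kg/m³
  alloy R: M = 167 MN·m/kg
  alloy Q: M = 95.2 MN·m/kg
  alloy Y: M = 24.9 MN·m/kg
  alloy G: M = 13.5 MN·m/kg
  alloy C: M = 1.92 MN·m/kg
Alloy R has the largest M.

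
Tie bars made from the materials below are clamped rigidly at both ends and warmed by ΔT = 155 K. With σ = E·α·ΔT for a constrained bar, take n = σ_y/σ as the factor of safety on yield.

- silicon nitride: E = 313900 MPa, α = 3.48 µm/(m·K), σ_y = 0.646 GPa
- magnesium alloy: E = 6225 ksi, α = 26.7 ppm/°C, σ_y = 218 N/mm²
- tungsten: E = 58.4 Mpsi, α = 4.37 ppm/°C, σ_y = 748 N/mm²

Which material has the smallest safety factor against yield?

magnesium alloy

Per material, after unit conversion:
  silicon nitride: E = 313.9, α = 3.48, σ_y = 646.0 → σ = 169 MPa, n = 3.82
  magnesium alloy: E = 42.92, α = 26.7, σ_y = 218.0 → σ = 178 MPa, n = 1.23
  tungsten: E = 402.7, α = 4.37, σ_y = 748.0 → σ = 273 MPa, n = 2.74
Smallest n: magnesium alloy with n = 1.23.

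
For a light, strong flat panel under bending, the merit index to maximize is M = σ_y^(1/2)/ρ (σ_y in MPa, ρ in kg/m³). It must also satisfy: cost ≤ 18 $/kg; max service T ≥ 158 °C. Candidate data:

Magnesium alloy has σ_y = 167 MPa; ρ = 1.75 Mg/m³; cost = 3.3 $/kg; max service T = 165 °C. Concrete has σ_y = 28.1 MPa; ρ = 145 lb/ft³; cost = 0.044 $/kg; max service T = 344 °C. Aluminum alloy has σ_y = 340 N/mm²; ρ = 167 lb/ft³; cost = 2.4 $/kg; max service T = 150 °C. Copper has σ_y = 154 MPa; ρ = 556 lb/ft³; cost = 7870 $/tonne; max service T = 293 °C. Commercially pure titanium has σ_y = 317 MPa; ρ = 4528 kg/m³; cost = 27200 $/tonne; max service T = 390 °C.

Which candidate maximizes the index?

magnesium alloy

Screen on constraints: cost ≤ 18 $/kg; max service T ≥ 158 °C. Survivors: magnesium alloy, concrete, copper.
Convert each candidate to consistent units, then evaluate M:
  magnesium alloy: σ_y = 167.0 MPa, ρ = 1750 kg/m³
  concrete: σ_y = 28.10 MPa, ρ = 2323 kg/m³
  copper: σ_y = 154.0 MPa, ρ = 8906 kg/m³
  magnesium alloy: M = 7.38×10⁻³
  concrete: M = 2.28×10⁻³
  copper: M = 1.39×10⁻³
The maximum is for magnesium alloy.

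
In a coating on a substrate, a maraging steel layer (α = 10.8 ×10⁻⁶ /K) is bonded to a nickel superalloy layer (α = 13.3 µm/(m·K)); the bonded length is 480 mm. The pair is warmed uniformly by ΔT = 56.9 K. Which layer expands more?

nickel superalloy

α(maraging steel) = 10.8×10⁻⁶/K vs α(nickel superalloy) = 13.3×10⁻⁶/K.
Higher α expands more for the same ΔT: nickel superalloy.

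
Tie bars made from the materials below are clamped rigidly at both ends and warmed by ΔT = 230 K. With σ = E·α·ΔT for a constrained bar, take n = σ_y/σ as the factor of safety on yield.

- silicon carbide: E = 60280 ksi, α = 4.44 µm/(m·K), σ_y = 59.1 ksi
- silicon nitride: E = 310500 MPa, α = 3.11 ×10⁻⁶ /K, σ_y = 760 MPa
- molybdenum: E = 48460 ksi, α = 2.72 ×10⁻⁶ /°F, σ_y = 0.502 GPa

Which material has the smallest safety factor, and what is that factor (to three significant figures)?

silicon carbide, n = 0.960

Per material, after unit conversion:
  silicon carbide: E = 415.6, α = 4.44, σ_y = 407.5 → σ = 424 MPa, n = 0.960
  silicon nitride: E = 310.5, α = 3.11, σ_y = 760.0 → σ = 222 MPa, n = 3.42
  molybdenum: E = 334.1, α = 4.90, σ_y = 502.0 → σ = 376 MPa, n = 1.33
Silicon carbide has the lowest safety factor, n = 0.960.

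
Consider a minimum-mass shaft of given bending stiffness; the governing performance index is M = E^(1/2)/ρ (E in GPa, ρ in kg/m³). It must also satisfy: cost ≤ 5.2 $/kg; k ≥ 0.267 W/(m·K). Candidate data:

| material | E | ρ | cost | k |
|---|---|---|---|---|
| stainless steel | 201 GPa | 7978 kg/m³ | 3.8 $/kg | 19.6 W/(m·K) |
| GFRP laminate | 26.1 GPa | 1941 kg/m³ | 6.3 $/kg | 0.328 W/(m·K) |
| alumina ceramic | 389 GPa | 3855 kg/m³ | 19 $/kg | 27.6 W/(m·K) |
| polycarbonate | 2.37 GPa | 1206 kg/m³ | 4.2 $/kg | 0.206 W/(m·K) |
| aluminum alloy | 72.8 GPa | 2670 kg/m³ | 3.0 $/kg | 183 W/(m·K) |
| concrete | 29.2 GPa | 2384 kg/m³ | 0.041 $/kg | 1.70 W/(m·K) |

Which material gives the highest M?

Screen on constraints: cost ≤ 5.2 $/kg; k ≥ 0.267 W/(m·K). Survivors: stainless steel, aluminum alloy, concrete.
Per-candidate index values:
  aluminum alloy: M = 3.20×10⁻³
  concrete: M = 2.27×10⁻³
  stainless steel: M = 1.78×10⁻³
Highest index: aluminum alloy.

aluminum alloy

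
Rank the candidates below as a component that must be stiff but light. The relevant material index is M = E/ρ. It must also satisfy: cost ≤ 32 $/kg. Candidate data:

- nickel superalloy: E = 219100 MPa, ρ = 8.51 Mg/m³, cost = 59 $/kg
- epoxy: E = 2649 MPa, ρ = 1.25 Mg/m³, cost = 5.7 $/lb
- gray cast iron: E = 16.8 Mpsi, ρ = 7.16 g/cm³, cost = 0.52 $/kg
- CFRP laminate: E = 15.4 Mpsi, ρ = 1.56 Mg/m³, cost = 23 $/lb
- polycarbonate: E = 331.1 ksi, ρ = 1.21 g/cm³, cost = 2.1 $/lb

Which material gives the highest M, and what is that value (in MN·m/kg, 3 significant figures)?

Screen on constraints: cost ≤ 32 $/kg. Survivors: epoxy, gray cast iron, polycarbonate.
Normalizing units and computing the index:
  epoxy: E = 2.649 GPa, ρ = 1250 kg/m³
  gray cast iron: E = 115.8 GPa, ρ = 7160 kg/m³
  polycarbonate: E = 2.283 GPa, ρ = 1210 kg/m³
  gray cast iron: M = 16.2 MN·m/kg
  epoxy: M = 2.12 MN·m/kg
  polycarbonate: M = 1.89 MN·m/kg
Highest index: gray cast iron.

gray cast iron, M = 16.2 MN·m/kg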